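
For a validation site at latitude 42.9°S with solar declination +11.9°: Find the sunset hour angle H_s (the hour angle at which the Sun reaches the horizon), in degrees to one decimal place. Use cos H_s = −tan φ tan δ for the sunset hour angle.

The sunset hour angle satisfies cos H_s = −tan φ tan δ = 0.1958, giving H_s = 78.71°.

78.7°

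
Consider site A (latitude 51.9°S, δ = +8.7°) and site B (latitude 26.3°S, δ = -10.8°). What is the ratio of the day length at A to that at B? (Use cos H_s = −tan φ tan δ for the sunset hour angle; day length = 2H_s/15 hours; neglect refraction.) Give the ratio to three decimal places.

0.825

A: H_s = arccos(−tan -51.9° · tan 8.7°) = 78.75°, so 2H_s/15 = 10.5000 h.
B: H_s = arccos(−tan -26.3° · tan -10.8°) = 95.41°, so 2H_s/15 = 12.7213 h.
Ratio A/B = 10.5000 / 12.7213 = 0.8254.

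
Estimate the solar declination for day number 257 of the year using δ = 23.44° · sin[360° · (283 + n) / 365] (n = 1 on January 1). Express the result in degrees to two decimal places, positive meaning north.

360 × (283 + 257) / 365 = 532.603°; sin(532.603°) = 0.1287.
δ = 23.44 × 0.1287 = 3.017° ≈ +3.02°.

+3.02°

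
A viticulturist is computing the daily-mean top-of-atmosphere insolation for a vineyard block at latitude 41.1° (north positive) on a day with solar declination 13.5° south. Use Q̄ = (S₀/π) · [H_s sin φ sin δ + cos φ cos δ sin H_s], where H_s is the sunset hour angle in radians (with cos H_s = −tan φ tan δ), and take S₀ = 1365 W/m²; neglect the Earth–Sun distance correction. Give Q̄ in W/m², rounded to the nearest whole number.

221 W/m²

cos H_s = −tan(41.1°) · tan(-13.5°) = 0.2094, so H_s = arccos(0.2094) = 77.91°. In radians, H_s = 1.3598.
H_s sin φ sin δ = 1.3598 × 0.6574 × -0.2334 = -0.2086.
cos φ cos δ sin H_s = 0.7536 × 0.9724 × 0.9778 = 0.7165.
Q̄ = (1365/π) × (-0.2086 + 0.7165) = 434.49 × 0.5079 = 220.68 W/m².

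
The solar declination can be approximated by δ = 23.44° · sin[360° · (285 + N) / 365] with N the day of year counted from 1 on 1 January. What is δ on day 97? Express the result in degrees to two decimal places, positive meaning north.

+6.76°

360 × (285 + 97) / 365 = 376.767°; sin(376.767°) = 0.2885.
δ = 23.44 × 0.2885 = 6.762° ≈ +6.76°.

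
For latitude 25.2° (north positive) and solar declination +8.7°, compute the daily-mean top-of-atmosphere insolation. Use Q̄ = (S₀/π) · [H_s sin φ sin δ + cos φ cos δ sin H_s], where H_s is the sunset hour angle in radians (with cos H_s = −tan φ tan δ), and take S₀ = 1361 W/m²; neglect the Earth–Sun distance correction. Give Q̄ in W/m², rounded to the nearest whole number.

The sunset hour angle satisfies cos H_s = −tan φ tan δ = -0.0720, giving H_s = 94.13°. In radians, H_s = 1.6429.
H_s sin φ sin δ = 1.6429 × 0.4258 × 0.1513 = 0.1058.
cos φ cos δ sin H_s = 0.9048 × 0.9885 × 0.9974 = 0.8921.
Q̄ = (1361/π) × (0.1058 + 0.8921) = 433.22 × 0.9979 = 432.31 W/m².

432 W/m²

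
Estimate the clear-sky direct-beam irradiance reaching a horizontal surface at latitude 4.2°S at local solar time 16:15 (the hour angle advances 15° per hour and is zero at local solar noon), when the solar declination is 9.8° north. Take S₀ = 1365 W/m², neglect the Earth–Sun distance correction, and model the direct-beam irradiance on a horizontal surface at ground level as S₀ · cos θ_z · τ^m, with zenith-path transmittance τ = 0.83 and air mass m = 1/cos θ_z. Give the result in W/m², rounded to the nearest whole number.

Hour angle H = 15° × (16.25 − 12) = 63.75°.
With φ = -4.2°, δ = 9.8°, H = 63.75°: sin φ sin δ = -0.0125, cos φ cos δ cos H = 0.4347, so cos θ_z = 0.4222.
Air mass m = 1/cos θ_z = 1/0.4222 = 2.369; τ^m = 0.83^2.369 = 0.6431.
Surface direct beam = 1365 × 0.4222 × 0.6431 = 370.62 W/m².

371 W/m²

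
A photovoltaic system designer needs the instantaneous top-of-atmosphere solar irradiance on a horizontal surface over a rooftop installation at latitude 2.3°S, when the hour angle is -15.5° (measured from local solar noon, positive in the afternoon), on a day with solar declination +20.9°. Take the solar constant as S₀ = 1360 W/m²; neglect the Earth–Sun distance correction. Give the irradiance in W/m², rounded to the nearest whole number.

1204 W/m²

cos θ_z = sin φ sin δ + cos φ cos δ cos H = (-0.0401)(0.3567) + (0.9992)(0.9342)(0.9636) = 0.8852.
Top-of-atmosphere irradiance = S₀ cos θ_z = 1360 × 0.8852 = 1203.87 W/m².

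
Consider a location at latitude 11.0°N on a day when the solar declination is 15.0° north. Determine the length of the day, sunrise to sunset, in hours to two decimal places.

The sunset hour angle satisfies cos H_s = −tan φ tan δ = -0.0521, giving H_s = 92.99°.
Day length = 2 H_s / 15° h⁻¹ = 185.98° / 15 = 12.399 h.

12.40 hours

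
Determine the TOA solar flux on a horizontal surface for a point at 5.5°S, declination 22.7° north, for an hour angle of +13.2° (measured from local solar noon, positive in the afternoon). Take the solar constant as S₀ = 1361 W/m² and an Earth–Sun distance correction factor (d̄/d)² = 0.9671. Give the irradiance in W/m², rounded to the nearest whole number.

With φ = -5.5°, δ = 22.7°, H = 13.20°: sin φ sin δ = -0.0370, cos φ cos δ cos H = 0.8940, so cos θ_z = 0.8570.
Top-of-atmosphere irradiance = S₀ (d̄/d)² cos θ_z = 1361 × 0.9671 × 0.8570 = 1128.00 W/m².

1128 W/m²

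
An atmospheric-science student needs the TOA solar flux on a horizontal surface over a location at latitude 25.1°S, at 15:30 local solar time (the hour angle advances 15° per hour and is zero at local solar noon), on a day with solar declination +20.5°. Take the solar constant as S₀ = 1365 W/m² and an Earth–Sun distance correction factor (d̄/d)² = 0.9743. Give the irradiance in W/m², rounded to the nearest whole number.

Hour angle H = 15° × (15.5 − 12) = 52.50°.
cos θ_z = sin φ sin δ + cos φ cos δ cos H = (-0.4242)(0.3502) + (0.9056)(0.9367)(0.6088) = 0.3679.
Top-of-atmosphere irradiance = S₀ (d̄/d)² cos θ_z = 1365 × 0.9743 × 0.3679 = 489.28 W/m².

489 W/m²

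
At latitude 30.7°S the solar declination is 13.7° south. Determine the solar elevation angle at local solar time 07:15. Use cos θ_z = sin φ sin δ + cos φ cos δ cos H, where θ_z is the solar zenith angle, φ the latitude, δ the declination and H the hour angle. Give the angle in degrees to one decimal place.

22.9°

Hour angle H = 15° × (7.25 − 12) = -71.25°.
With φ = -30.7°, δ = -13.7°, H = -71.25°: sin φ sin δ = 0.1209, cos φ cos δ cos H = 0.2685, so cos θ_z = 0.3894.
θ_z = arccos(0.3894) = 67.08°, so the elevation is 90° − 67.08° = 22.92°.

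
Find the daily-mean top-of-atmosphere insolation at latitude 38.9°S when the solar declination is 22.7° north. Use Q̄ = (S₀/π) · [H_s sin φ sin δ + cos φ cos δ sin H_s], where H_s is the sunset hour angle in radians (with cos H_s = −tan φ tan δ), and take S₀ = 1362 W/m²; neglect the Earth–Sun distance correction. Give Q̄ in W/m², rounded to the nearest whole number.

164 W/m²

cos H_s = −tan(-38.9°) · tan(22.7°) = 0.3375, so H_s = arccos(0.3375) = 70.28°. In radians, H_s = 1.2266.
H_s sin φ sin δ = 1.2266 × -0.6280 × 0.3859 = -0.2973.
cos φ cos δ sin H_s = 0.7782 × 0.9225 × 0.9413 = 0.6757.
Q̄ = (1362/π) × (-0.2973 + 0.6757) = 433.54 × 0.3784 = 164.05 W/m².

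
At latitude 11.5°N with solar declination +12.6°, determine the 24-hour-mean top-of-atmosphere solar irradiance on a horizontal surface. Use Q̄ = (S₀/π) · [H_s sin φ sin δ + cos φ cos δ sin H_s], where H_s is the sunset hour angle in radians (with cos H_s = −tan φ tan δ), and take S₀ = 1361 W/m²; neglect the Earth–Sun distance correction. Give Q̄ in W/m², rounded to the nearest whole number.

cos H_s = −tan(11.5°) · tan(12.6°) = -0.0455, so H_s = arccos(-0.0455) = 92.61°. In radians, H_s = 1.6163.
H_s sin φ sin δ = 1.6163 × 0.1994 × 0.2181 = 0.0703.
cos φ cos δ sin H_s = 0.9799 × 0.9759 × 0.9990 = 0.9553.
Q̄ = (1361/π) × (0.0703 + 0.9553) = 433.22 × 1.0256 = 444.31 W/m².

444 W/m²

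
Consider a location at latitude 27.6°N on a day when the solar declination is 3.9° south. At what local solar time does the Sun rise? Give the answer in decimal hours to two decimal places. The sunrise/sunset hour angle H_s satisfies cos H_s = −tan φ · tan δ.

6.14 h

−tan φ tan δ = −(0.5228)(-0.0682) = 0.0357; H_s = arccos(0.0357) = 87.95°.
Sunrise is at 12 − H_s/15 = 12 − 5.863 = 6.137 h local solar time.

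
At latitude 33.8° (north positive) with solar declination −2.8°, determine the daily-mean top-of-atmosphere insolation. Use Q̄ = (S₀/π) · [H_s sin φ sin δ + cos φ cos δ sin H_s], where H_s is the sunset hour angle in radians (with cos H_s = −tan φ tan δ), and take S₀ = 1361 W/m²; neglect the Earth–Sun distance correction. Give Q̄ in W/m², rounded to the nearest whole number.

341 W/m²

cos H_s = −tan(33.8°) · tan(-2.8°) = 0.0327, so H_s = arccos(0.0327) = 88.13°. In radians, H_s = 1.5382.
H_s sin φ sin δ = 1.5382 × 0.5563 × -0.0488 = -0.0418.
cos φ cos δ sin H_s = 0.8310 × 0.9988 × 0.9995 = 0.8296.
Q̄ = (1361/π) × (-0.0418 + 0.8296) = 433.22 × 0.7878 = 341.29 W/m².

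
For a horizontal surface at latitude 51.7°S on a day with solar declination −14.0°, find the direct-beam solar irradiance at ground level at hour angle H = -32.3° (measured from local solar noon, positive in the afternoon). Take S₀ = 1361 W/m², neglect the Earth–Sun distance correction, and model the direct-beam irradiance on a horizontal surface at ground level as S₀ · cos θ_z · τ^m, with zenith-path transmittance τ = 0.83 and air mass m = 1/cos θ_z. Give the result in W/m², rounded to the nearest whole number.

728 W/m²

cos θ_z = sin(-51.7°) sin(-14.0°) + cos(-51.7°) cos(-14.0°) cos(-32.30°) = 0.1899 + 0.5083 = 0.6982.
Air mass m = 1/cos θ_z = 1/0.6982 = 1.432; τ^m = 0.83^1.432 = 0.7658.
Surface direct beam = 1361 × 0.6982 × 0.7658 = 727.70 W/m².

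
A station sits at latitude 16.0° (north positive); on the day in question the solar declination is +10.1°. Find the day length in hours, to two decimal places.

12.39 hours

The sunset hour angle satisfies cos H_s = −tan φ tan δ = -0.0511, giving H_s = 92.93°.
Day length = 2 H_s / 15° h⁻¹ = 185.86° / 15 = 12.391 h.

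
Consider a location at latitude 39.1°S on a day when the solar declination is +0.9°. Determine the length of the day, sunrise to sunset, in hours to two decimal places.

−tan φ tan δ = −(-0.8127)(0.0157) = 0.0128; H_s = arccos(0.0128) = 89.27°.
Day length = 2 H_s / 15° h⁻¹ = 178.54° / 15 = 11.903 h.

11.90 hours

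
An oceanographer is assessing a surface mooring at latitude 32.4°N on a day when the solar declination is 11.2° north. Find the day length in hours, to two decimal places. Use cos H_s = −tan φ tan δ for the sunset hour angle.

12.96 hours

−tan φ tan δ = −(0.6346)(0.1980) = -0.1257; H_s = arccos(-0.1257) = 97.22°.
Day length = 2 H_s / 15° h⁻¹ = 194.44° / 15 = 12.963 h.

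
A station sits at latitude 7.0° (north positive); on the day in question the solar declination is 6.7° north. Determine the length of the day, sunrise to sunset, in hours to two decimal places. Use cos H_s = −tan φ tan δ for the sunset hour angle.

12.11 hours

−tan φ tan δ = −(0.1228)(0.1175) = -0.0144; H_s = arccos(-0.0144) = 90.83°.
Day length = 2 H_s / 15° h⁻¹ = 181.66° / 15 = 12.111 h.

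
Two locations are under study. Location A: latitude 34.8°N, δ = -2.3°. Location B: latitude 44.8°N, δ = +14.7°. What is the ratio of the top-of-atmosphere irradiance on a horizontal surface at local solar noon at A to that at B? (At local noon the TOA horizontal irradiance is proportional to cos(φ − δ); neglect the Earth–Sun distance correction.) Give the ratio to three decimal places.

0.922

A: cos θ_z = cos(34.8° − (-2.3°)) = 0.7976.
B: cos θ_z = cos(44.8° − (14.7°)) = 0.8652.
Ratio A/B = 0.7976 / 0.8652 = 0.9219.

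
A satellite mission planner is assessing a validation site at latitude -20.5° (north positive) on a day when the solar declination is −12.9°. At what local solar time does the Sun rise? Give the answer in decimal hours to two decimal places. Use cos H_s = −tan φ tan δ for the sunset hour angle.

5.67 h

cos H_s = −tan(-20.5°) · tan(-12.9°) = -0.0856, so H_s = arccos(-0.0856) = 94.91°.
Sunrise is at 12 − H_s/15 = 12 − 6.327 = 5.673 h local solar time.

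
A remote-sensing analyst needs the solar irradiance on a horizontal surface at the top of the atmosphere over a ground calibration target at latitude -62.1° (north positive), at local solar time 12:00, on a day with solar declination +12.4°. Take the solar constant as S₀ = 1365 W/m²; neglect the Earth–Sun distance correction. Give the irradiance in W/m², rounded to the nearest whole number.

365 W/m²

Hour angle H = 15° × (12 − 12) = 0.00°.
cos θ_z = sin(-62.1°) sin(12.4°) + cos(-62.1°) cos(12.4°) cos(0.00°) = -0.1898 + 0.4570 = 0.2672.
Top-of-atmosphere irradiance = S₀ cos θ_z = 1365 × 0.2672 = 364.73 W/m².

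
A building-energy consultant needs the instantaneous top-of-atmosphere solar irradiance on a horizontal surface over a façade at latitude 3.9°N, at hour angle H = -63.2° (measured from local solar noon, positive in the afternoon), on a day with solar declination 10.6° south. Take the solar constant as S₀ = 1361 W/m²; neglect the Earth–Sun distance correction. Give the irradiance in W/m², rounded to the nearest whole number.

585 W/m²

cos θ_z = sin(3.9°) sin(-10.6°) + cos(3.9°) cos(-10.6°) cos(-63.20°) = -0.0125 + 0.4422 = 0.4297.
Top-of-atmosphere irradiance = S₀ cos θ_z = 1361 × 0.4297 = 584.82 W/m².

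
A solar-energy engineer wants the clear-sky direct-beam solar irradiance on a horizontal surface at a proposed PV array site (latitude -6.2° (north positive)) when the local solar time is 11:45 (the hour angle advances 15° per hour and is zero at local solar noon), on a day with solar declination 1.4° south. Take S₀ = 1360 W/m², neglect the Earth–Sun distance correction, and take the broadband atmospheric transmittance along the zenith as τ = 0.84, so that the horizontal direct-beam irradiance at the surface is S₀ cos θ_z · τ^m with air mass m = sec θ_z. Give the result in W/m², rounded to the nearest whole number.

1135 W/m²

Hour angle H = 15° × (11.75 − 12) = -3.75°.
With φ = -6.2°, δ = -1.4°, H = -3.75°: sin φ sin δ = 0.0026, cos φ cos δ cos H = 0.9917, so cos θ_z = 0.9943.
Air mass m = 1/cos θ_z = 1/0.9943 = 1.006; τ^m = 0.84^1.006 = 0.8391.
Surface direct beam = 1360 × 0.9943 × 0.8391 = 1134.67 W/m².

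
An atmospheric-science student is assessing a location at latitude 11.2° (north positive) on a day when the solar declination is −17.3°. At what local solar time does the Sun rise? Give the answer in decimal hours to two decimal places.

6.24 h

The sunset hour angle satisfies cos H_s = −tan φ tan δ = 0.0617, giving H_s = 86.46°.
Sunrise is at 12 − H_s/15 = 12 − 5.764 = 6.236 h local solar time.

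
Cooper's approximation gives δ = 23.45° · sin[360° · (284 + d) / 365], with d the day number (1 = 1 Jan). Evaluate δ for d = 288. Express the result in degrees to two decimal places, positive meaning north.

360 × (284 + 288) / 365 = 564.164°; sin(564.164°) = -0.4093.
δ = 23.45 × -0.4093 = -9.598° ≈ -9.60°.

-9.60°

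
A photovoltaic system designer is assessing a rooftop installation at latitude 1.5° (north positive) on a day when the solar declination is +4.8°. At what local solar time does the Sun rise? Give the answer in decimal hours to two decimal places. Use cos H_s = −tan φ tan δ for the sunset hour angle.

5.99 h

cos H_s = −tan(1.5°) · tan(4.8°) = -0.0022, so H_s = arccos(-0.0022) = 90.13°.
Sunrise is at 12 − H_s/15 = 12 − 6.009 = 5.991 h local solar time.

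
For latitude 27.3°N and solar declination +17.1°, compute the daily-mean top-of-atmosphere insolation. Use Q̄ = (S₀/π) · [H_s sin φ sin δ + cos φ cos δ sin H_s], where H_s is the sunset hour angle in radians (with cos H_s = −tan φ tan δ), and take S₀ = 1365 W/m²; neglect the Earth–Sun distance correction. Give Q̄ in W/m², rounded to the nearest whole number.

466 W/m²

The sunset hour angle satisfies cos H_s = −tan φ tan δ = -0.1588, giving H_s = 99.14°. In radians, H_s = 1.7303.
H_s sin φ sin δ = 1.7303 × 0.4586 × 0.2940 = 0.2333.
cos φ cos δ sin H_s = 0.8886 × 0.9558 × 0.9873 = 0.8385.
Q̄ = (1365/π) × (0.2333 + 0.8385) = 434.49 × 1.0718 = 465.69 W/m².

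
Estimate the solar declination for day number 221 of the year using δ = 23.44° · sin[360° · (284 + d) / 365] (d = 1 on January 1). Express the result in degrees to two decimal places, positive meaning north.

+15.66°

360 × (284 + 221) / 365 = 498.082°; sin(498.082°) = 0.6681.
δ = 23.44 × 0.6681 = 15.660° ≈ +15.66°.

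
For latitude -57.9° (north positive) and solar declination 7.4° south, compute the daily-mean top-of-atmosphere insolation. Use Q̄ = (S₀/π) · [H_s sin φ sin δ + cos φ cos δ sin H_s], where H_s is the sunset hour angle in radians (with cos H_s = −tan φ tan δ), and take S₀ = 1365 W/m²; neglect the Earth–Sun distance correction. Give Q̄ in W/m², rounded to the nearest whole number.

308 W/m²

−tan φ tan δ = −(-1.5941)(-0.1299) = -0.2071; H_s = arccos(-0.2071) = 101.95°. In radians, H_s = 1.7794.
H_s sin φ sin δ = 1.7794 × -0.8471 × -0.1288 = 0.1941.
cos φ cos δ sin H_s = 0.5314 × 0.9917 × 0.9783 = 0.5156.
Q̄ = (1365/π) × (0.1941 + 0.5156) = 434.49 × 0.7097 = 308.36 W/m².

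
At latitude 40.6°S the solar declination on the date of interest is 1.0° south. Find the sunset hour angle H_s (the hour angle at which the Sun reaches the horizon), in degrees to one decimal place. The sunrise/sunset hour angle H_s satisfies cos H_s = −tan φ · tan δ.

90.9°

−tan φ tan δ = −(-0.8571)(-0.0175) = -0.0150; H_s = arccos(-0.0150) = 90.86°.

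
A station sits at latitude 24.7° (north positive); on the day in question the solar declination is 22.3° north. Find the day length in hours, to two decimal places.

13.45 hours

The sunset hour angle satisfies cos H_s = −tan φ tan δ = -0.1886, giving H_s = 100.87°.
Day length = 2 H_s / 15° h⁻¹ = 201.74° / 15 = 13.449 h.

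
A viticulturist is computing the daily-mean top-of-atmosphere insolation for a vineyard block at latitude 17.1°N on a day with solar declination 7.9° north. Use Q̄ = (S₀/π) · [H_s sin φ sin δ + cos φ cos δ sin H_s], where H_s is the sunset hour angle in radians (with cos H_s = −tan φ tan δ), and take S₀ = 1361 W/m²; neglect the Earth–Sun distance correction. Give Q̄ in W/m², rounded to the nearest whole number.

−tan φ tan δ = −(0.3076)(0.1388) = -0.0427; H_s = arccos(-0.0427) = 92.45°. In radians, H_s = 1.6136.
H_s sin φ sin δ = 1.6136 × 0.2940 × 0.1374 = 0.0652.
cos φ cos δ sin H_s = 0.9558 × 0.9905 × 0.9991 = 0.9459.
Q̄ = (1361/π) × (0.0652 + 0.9459) = 433.22 × 1.0111 = 438.03 W/m².

438 W/m²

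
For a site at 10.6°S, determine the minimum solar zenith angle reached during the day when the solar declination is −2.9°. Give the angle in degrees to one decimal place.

At local solar noon the hour angle is zero, so the zenith angle is |φ − δ| = |-10.6° − (-2.9°)| = 7.7°.

7.7°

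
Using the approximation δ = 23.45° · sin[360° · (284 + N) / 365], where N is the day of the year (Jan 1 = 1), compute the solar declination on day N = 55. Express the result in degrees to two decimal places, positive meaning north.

360 × (284 + 55) / 365 = 334.356°; sin(334.356°) = -0.4328.
δ = 23.45 × -0.4328 = -10.149° ≈ -10.15°.

-10.15°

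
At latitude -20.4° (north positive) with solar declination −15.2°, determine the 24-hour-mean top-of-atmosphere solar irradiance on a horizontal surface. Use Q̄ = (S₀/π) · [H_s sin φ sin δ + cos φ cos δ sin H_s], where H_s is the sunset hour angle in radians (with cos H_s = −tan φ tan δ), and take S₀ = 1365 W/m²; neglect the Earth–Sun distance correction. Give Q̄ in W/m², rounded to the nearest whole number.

The sunset hour angle satisfies cos H_s = −tan φ tan δ = -0.1010, giving H_s = 95.80°. In radians, H_s = 1.6720.
H_s sin φ sin δ = 1.6720 × -0.3486 × -0.2622 = 0.1528.
cos φ cos δ sin H_s = 0.9373 × 0.9650 × 0.9949 = 0.8999.
Q̄ = (1365/π) × (0.1528 + 0.8999) = 434.49 × 1.0527 = 457.39 W/m².

457 W/m²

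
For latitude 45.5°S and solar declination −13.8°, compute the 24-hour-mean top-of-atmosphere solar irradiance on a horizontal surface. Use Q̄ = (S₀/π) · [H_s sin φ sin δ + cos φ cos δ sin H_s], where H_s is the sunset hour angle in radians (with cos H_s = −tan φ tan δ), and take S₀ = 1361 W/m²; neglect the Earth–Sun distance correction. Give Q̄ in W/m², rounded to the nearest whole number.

The sunset hour angle satisfies cos H_s = −tan φ tan δ = -0.2499, giving H_s = 104.47°. In radians, H_s = 1.8233.
H_s sin φ sin δ = 1.8233 × -0.7133 × -0.2385 = 0.3102.
cos φ cos δ sin H_s = 0.7009 × 0.9711 × 0.9683 = 0.6591.
Q̄ = (1361/π) × (0.3102 + 0.6591) = 433.22 × 0.9693 = 419.92 W/m².

420 W/m²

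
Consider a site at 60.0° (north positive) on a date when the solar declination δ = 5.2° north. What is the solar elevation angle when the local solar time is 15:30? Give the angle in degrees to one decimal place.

Hour angle H = 15° × (15.5 − 12) = 52.50°.
cos θ_z = sin(60.0°) sin(5.2°) + cos(60.0°) cos(5.2°) cos(52.50°) = 0.0785 + 0.3031 = 0.3816.
θ_z = arccos(0.3816) = 67.57°, so the elevation is 90° − 67.57° = 22.43°.

22.4°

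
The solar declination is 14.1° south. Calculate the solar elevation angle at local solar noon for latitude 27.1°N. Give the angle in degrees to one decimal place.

At local solar noon the hour angle is zero, so the elevation is 90° − |φ − δ| = 90° − |27.1° − (-14.1°)| = 90° − 41.2° = 48.8°.

48.8°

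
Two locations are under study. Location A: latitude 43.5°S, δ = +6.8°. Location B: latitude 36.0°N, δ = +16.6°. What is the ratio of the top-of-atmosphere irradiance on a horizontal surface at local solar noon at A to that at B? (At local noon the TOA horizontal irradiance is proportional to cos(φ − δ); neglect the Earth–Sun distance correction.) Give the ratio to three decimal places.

0.677

A: cos θ_z = cos(-43.5° − (6.8°)) = 0.6388.
B: cos θ_z = cos(36.0° − (16.6°)) = 0.9432.
Ratio A/B = 0.6388 / 0.9432 = 0.6773.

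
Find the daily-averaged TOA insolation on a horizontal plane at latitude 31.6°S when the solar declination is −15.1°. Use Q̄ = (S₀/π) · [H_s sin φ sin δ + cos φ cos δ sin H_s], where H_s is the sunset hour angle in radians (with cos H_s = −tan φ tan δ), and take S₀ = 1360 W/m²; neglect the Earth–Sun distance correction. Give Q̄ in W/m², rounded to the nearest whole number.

cos H_s = −tan(-31.6°) · tan(-15.1°) = -0.1660, so H_s = arccos(-0.1660) = 99.56°. In radians, H_s = 1.7376.
H_s sin φ sin δ = 1.7376 × -0.5240 × -0.2605 = 0.2372.
cos φ cos δ sin H_s = 0.8517 × 0.9655 × 0.9861 = 0.8109.
Q̄ = (1360/π) × (0.2372 + 0.8109) = 432.90 × 1.0481 = 453.72 W/m².

454 W/m²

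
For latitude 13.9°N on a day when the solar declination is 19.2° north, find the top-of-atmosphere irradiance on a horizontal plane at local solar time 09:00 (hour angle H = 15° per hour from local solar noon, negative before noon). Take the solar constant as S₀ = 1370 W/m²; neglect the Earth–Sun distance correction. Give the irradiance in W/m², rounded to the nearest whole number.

Hour angle H = 15° × (9 − 12) = -45.00°.
cos θ_z = sin φ sin δ + cos φ cos δ cos H = (0.2402)(0.3289) + (0.9707)(0.9444)(0.7071) = 0.7272.
Top-of-atmosphere irradiance = S₀ cos θ_z = 1370 × 0.7272 = 996.26 W/m².

996 W/m²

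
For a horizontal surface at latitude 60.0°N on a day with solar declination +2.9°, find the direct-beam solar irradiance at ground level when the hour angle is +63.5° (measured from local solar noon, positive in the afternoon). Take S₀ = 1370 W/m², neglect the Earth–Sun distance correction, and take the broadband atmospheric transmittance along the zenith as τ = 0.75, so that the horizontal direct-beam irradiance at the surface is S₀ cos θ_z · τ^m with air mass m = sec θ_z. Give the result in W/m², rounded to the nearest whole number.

cos θ_z = sin φ sin δ + cos φ cos δ cos H = (0.8660)(0.0506) + (0.5000)(0.9987)(0.4462) = 0.2666.
Air mass m = 1/cos θ_z = 1/0.2666 = 3.751; τ^m = 0.75^3.751 = 0.3399.
Surface direct beam = 1370 × 0.2666 × 0.3399 = 124.15 W/m².

124 W/m²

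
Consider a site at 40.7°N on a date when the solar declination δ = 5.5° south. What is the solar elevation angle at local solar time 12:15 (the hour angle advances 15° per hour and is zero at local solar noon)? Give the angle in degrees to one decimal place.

43.7°

Hour angle H = 15° × (12.25 − 12) = 3.75°.
cos θ_z = sin(40.7°) sin(-5.5°) + cos(40.7°) cos(-5.5°) cos(3.75°) = -0.0625 + 0.7530 = 0.6905.
θ_z = arccos(0.6905) = 46.33°, so the elevation is 90° − 46.33° = 43.67°.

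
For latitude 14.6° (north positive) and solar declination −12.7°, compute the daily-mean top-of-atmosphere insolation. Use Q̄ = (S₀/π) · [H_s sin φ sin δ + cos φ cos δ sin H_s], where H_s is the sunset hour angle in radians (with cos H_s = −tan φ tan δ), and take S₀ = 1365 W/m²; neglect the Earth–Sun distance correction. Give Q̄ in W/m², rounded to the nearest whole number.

373 W/m²

−tan φ tan δ = −(0.2605)(-0.2254) = 0.0587; H_s = arccos(0.0587) = 86.63°. In radians, H_s = 1.5120.
H_s sin φ sin δ = 1.5120 × 0.2521 × -0.2198 = -0.0838.
cos φ cos δ sin H_s = 0.9677 × 0.9755 × 0.9983 = 0.9424.
Q̄ = (1365/π) × (-0.0838 + 0.9424) = 434.49 × 0.8586 = 373.05 W/m².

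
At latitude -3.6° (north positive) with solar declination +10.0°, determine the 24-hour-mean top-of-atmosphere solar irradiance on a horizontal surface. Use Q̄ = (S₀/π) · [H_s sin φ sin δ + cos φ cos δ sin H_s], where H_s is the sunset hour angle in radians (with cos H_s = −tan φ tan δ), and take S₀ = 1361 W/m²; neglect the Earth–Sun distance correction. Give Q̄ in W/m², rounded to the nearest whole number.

418 W/m²

cos H_s = −tan(-3.6°) · tan(10.0°) = 0.0111, so H_s = arccos(0.0111) = 89.36°. In radians, H_s = 1.5596.
H_s sin φ sin δ = 1.5596 × -0.0628 × 0.1736 = -0.0170.
cos φ cos δ sin H_s = 0.9980 × 0.9848 × 0.9999 = 0.9827.
Q̄ = (1361/π) × (-0.0170 + 0.9827) = 433.22 × 0.9657 = 418.36 W/m².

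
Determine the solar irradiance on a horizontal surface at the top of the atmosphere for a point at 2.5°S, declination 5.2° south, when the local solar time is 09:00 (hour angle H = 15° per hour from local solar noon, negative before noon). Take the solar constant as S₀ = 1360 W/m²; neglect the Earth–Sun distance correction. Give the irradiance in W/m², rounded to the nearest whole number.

962 W/m²

Hour angle H = 15° × (9 − 12) = -45.00°.
cos θ_z = sin(-2.5°) sin(-5.2°) + cos(-2.5°) cos(-5.2°) cos(-45.00°) = 0.0040 + 0.7035 = 0.7075.
Top-of-atmosphere irradiance = S₀ cos θ_z = 1360 × 0.7075 = 962.20 W/m².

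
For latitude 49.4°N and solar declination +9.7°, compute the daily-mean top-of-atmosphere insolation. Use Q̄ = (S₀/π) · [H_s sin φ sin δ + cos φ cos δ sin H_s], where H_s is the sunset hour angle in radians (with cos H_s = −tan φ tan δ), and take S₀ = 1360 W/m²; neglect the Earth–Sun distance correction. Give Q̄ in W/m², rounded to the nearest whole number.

370 W/m²

−tan φ tan δ = −(1.1667)(0.1709) = -0.1994; H_s = arccos(-0.1994) = 101.50°. In radians, H_s = 1.7715.
H_s sin φ sin δ = 1.7715 × 0.7593 × 0.1685 = 0.2266.
cos φ cos δ sin H_s = 0.6508 × 0.9857 × 0.9799 = 0.6286.
Q̄ = (1360/π) × (0.2266 + 0.6286) = 432.90 × 0.8552 = 370.22 W/m².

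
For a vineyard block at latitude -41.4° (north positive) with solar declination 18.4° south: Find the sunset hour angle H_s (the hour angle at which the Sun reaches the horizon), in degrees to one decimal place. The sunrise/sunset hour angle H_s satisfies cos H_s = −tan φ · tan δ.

107.1°

cos H_s = −tan(-41.4°) · tan(-18.4°) = -0.2933, so H_s = arccos(-0.2933) = 107.06°.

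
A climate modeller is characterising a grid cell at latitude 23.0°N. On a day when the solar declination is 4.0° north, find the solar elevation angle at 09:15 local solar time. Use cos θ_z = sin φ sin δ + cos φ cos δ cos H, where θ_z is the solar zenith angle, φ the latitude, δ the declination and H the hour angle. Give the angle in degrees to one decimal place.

45.9°

Hour angle H = 15° × (9.25 − 12) = -41.25°.
With φ = 23.0°, δ = 4.0°, H = -41.25°: sin φ sin δ = 0.0273, cos φ cos δ cos H = 0.6904, so cos θ_z = 0.7177.
θ_z = arccos(0.7177) = 44.14°, so the elevation is 90° − 44.14° = 45.86°.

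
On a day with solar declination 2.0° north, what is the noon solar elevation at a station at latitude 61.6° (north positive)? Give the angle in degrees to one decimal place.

30.4°

At local solar noon the hour angle is zero, so the elevation is 90° − |φ − δ| = 90° − |61.6° − (2.0°)| = 90° − 59.6° = 30.4°.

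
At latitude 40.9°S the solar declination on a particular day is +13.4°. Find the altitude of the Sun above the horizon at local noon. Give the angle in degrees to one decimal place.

At local solar noon the hour angle is zero, so the elevation is 90° − |φ − δ| = 90° − |-40.9° − (13.4°)| = 90° − 54.3° = 35.7°.

35.7°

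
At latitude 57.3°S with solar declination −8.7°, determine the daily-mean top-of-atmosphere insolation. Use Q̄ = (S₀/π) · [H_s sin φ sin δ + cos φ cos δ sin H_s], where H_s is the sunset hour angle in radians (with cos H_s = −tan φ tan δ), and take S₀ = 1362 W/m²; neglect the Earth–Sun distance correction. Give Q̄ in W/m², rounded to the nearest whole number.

325 W/m²

cos H_s = −tan(-57.3°) · tan(-8.7°) = -0.2384, so H_s = arccos(-0.2384) = 103.79°. In radians, H_s = 1.8115.
H_s sin φ sin δ = 1.8115 × -0.8415 × -0.1513 = 0.2306.
cos φ cos δ sin H_s = 0.5402 × 0.9885 × 0.9712 = 0.5186.
Q̄ = (1362/π) × (0.2306 + 0.5186) = 433.54 × 0.7492 = 324.81 W/m².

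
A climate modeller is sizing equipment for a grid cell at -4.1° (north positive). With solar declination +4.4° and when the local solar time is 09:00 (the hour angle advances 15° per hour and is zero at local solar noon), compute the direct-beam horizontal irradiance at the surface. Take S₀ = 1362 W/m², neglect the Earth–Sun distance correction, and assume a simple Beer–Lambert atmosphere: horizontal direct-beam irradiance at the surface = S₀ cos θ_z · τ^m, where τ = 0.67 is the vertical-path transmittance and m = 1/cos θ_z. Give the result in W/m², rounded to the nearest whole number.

Hour angle H = 15° × (9 − 12) = -45.00°.
With φ = -4.1°, δ = 4.4°, H = -45.00°: sin φ sin δ = -0.0055, cos φ cos δ cos H = 0.7032, so cos θ_z = 0.6977.
Air mass m = 1/cos θ_z = 1/0.6977 = 1.433; τ^m = 0.67^1.433 = 0.5633.
Surface direct beam = 1362 × 0.6977 × 0.5633 = 535.29 W/m².

535 W/m²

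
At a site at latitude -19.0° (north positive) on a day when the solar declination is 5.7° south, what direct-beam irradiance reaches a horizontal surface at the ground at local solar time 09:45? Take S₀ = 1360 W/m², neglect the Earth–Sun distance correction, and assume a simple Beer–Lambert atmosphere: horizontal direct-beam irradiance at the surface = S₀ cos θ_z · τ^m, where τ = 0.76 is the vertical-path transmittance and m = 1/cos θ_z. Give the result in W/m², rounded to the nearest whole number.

791 W/m²

Hour angle H = 15° × (9.75 − 12) = -33.75°.
With φ = -19.0°, δ = -5.7°, H = -33.75°: sin φ sin δ = 0.0323, cos φ cos δ cos H = 0.7823, so cos θ_z = 0.8146.
Air mass m = 1/cos θ_z = 1/0.8146 = 1.228; τ^m = 0.76^1.228 = 0.7139.
Surface direct beam = 1360 × 0.8146 × 0.7139 = 790.90 W/m².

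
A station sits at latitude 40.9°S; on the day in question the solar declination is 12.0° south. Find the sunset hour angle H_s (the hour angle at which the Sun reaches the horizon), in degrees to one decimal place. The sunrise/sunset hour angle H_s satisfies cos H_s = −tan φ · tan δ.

The sunset hour angle satisfies cos H_s = −tan φ tan δ = -0.1841, giving H_s = 100.61°.

100.6°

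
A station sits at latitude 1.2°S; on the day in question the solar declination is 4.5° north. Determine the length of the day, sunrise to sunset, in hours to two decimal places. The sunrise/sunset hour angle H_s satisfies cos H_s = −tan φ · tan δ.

11.99 hours

The sunset hour angle satisfies cos H_s = −tan φ tan δ = 0.0016, giving H_s = 89.91°.
Day length = 2 H_s / 15° h⁻¹ = 179.82° / 15 = 11.988 h.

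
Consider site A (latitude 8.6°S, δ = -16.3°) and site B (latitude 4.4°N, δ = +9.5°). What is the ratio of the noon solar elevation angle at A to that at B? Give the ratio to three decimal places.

A: 90° − |-8.6 − (-16.3)| = 82.30°.
B: 90° − |4.4 − (9.5)| = 84.90°.
Ratio A/B = 82.3000 / 84.9000 = 0.9694.

0.969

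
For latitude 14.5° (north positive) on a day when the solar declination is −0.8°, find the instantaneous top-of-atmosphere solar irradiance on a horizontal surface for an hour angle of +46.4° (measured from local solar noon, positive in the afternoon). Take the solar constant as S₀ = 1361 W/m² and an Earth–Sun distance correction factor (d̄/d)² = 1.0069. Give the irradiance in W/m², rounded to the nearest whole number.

cos θ_z = sin φ sin δ + cos φ cos δ cos H = (0.2504)(-0.0140) + (0.9681)(0.9999)(0.6896) = 0.6640.
Top-of-atmosphere irradiance = S₀ (d̄/d)² cos θ_z = 1361 × 1.0069 × 0.6640 = 909.94 W/m².

910 W/m²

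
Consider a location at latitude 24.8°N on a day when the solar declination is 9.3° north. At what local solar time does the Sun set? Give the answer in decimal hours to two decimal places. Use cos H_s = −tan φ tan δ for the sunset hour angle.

The sunset hour angle satisfies cos H_s = −tan φ tan δ = -0.0757, giving H_s = 94.34°.
Sunset is at 12 + H_s/15 = 12 + 6.289 = 18.289 h local solar time.

18.29 h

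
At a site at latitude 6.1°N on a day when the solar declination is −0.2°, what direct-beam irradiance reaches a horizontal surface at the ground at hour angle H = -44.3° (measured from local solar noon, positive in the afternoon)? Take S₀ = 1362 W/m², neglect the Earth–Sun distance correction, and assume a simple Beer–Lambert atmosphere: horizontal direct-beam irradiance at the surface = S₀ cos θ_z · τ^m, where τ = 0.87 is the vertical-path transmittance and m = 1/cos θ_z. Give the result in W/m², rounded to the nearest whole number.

796 W/m²

With φ = 6.1°, δ = -0.2°, H = -44.30°: sin φ sin δ = -0.0004, cos φ cos δ cos H = 0.7116, so cos θ_z = 0.7112.
Air mass m = 1/cos θ_z = 1/0.7112 = 1.406; τ^m = 0.87^1.406 = 0.8222.
Surface direct beam = 1362 × 0.7112 × 0.8222 = 796.43 W/m².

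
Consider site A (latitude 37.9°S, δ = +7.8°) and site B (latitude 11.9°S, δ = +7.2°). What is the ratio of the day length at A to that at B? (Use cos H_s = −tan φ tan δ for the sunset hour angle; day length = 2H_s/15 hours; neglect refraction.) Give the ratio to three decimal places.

0.948

A: H_s = arccos(−tan -37.9° · tan 7.8°) = 83.88°, so 2H_s/15 = 11.1840 h.
B: H_s = arccos(−tan -11.9° · tan 7.2°) = 88.47°, so 2H_s/15 = 11.7960 h.
Ratio A/B = 11.1840 / 11.7960 = 0.9481.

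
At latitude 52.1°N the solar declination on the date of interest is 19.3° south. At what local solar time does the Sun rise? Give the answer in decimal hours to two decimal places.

−tan φ tan δ = −(1.2846)(-0.3502) = 0.4499; H_s = arccos(0.4499) = 63.26°.
Sunrise is at 12 − H_s/15 = 12 − 4.217 = 7.783 h local solar time.

7.78 h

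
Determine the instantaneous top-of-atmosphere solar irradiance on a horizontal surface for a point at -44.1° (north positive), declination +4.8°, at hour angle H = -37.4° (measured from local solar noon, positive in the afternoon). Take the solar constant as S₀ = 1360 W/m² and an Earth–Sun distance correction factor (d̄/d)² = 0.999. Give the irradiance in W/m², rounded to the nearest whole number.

With φ = -44.1°, δ = 4.8°, H = -37.40°: sin φ sin δ = -0.0582, cos φ cos δ cos H = 0.5685, so cos θ_z = 0.5103.
Top-of-atmosphere irradiance = S₀ (d̄/d)² cos θ_z = 1360 × 0.999 × 0.5103 = 693.31 W/m².

693 W/m²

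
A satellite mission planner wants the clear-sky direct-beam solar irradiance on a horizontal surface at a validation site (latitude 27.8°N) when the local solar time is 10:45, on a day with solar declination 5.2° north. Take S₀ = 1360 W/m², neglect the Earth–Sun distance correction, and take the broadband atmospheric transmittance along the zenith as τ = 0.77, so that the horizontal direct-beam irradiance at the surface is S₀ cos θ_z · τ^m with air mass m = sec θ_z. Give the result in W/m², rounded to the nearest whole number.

885 W/m²

Hour angle H = 15° × (10.75 − 12) = -18.75°.
With φ = 27.8°, δ = 5.2°, H = -18.75°: sin φ sin δ = 0.0423, cos φ cos δ cos H = 0.8342, so cos θ_z = 0.8765.
Air mass m = 1/cos θ_z = 1/0.8765 = 1.141; τ^m = 0.77^1.141 = 0.7421.
Surface direct beam = 1360 × 0.8765 × 0.7421 = 884.61 W/m².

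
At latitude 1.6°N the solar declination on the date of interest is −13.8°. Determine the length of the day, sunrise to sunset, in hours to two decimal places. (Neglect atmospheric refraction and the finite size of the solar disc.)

11.95 hours

−tan φ tan δ = −(0.0279)(-0.2456) = 0.0069; H_s = arccos(0.0069) = 89.60°.
Day length = 2 H_s / 15° h⁻¹ = 179.20° / 15 = 11.947 h.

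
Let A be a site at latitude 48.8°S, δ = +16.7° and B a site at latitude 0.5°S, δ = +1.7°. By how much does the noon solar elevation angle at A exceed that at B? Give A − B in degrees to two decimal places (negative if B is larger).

-63.30°

A: 90° − |-48.8 − (16.7)| = 24.50°.
B: 90° − |-0.5 − (1.7)| = 87.80°.
A − B = 24.50 − 87.80 = -63.30°.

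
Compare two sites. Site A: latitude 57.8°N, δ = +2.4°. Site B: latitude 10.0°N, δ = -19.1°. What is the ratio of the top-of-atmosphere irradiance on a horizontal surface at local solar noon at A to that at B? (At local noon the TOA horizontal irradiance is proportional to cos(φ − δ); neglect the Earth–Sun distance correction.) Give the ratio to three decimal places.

A: cos θ_z = cos(57.8° − (2.4°)) = 0.5678.
B: cos θ_z = cos(10.0° − (-19.1°)) = 0.8738.
Ratio A/B = 0.5678 / 0.8738 = 0.6498.

0.650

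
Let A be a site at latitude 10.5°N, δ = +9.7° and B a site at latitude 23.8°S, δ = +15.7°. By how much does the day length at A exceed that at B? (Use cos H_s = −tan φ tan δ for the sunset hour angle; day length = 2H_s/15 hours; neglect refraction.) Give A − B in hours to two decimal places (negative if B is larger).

A: H_s = arccos(−tan 10.5° · tan 9.7°) = 91.82°, so 2H_s/15 = 12.2427 h.
B: H_s = arccos(−tan -23.8° · tan 15.7°) = 82.88°, so 2H_s/15 = 11.0507 h.
A − B = 12.2427 − 11.0507 = 1.1920 h.

+1.19 h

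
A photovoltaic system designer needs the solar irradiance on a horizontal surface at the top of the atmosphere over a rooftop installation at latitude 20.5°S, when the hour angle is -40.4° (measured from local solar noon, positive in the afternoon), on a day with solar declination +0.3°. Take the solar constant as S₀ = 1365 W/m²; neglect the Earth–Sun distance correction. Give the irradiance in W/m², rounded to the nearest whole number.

971 W/m²

cos θ_z = sin φ sin δ + cos φ cos δ cos H = (-0.3502)(0.0052) + (0.9367)(1.0000)(0.7615) = 0.7115.
Top-of-atmosphere irradiance = S₀ cos θ_z = 1365 × 0.7115 = 971.20 W/m².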